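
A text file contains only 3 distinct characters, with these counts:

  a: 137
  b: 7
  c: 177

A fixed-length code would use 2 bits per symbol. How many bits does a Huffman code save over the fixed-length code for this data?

Fixed-length: 2 bits × 321 symbols = 642 bits.
Huffman merges:
combine b(7), a(137) → 144
combine 144, c(177) → 321
Huffman total = 144 + 321 = 465 bits.
Saving = 642 − 465 = 177 bits.

177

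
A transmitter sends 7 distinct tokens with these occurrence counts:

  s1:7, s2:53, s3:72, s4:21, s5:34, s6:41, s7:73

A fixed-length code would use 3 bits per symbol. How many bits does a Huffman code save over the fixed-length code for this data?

Fixed-length: 3 bits × 301 symbols = 903 bits.
Huffman merges:
combine s1(7), s4(21) → 28
combine 28, s5(34) → 62
combine s6(41), s2(53) → 94
combine 62, s3(72) → 134
combine s7(73), 94 → 167
combine 134, 167 → 301
Huffman total = 28 + 62 + 94 + 134 + 167 + 301 = 786 bits.
Saving = 903 − 786 = 117 bits.

117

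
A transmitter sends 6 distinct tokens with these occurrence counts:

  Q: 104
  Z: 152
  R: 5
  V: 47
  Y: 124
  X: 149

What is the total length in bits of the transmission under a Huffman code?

1370

Build the Huffman tree bottom-up:
combine R(5), V(47) → 52
combine 52, Q(104) → 156
combine Y(124), X(149) → 273
combine Z(152), 156 → 308
combine 273, 308 → 581
Each symbol's bit-cost is frequency × depth; summing gives 1370 bits (equivalently 52 + 156 + 273 + 308 + 581).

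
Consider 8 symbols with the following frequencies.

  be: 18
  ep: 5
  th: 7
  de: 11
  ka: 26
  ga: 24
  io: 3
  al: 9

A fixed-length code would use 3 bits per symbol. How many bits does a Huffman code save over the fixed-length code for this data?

Fixed-length: 3 bits × 103 symbols = 309 bits.
Huffman merges:
io(3) + ep(5) → 8
th(7) + 8 → 15
al(9) + de(11) → 20
15 + be(18) → 33
20 + ga(24) → 44
ka(26) + 33 → 59
44 + 59 → 103
Huffman total = 8 + 15 + 20 + 33 + 44 + 59 + 103 = 282 bits.
Saving = 309 − 282 = 27 bits.

27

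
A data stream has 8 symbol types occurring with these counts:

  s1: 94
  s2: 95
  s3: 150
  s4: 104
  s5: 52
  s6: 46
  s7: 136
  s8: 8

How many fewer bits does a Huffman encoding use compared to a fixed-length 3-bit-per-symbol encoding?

126

Fixed-length: 3 bits × 685 symbols = 2055 bits.
Huffman merges:
merge s8(8) and s6(46): 54
merge s5(52) and 54: 106
merge s1(94) and s2(95): 189
merge s4(104) and 106: 210
merge s7(136) and s3(150): 286
merge 189 and 210: 399
merge 286 and 399: 685
Huffman total = 54 + 106 + 189 + 210 + 286 + 399 + 685 = 1929 bits.
Saving = 2055 − 1929 = 126 bits.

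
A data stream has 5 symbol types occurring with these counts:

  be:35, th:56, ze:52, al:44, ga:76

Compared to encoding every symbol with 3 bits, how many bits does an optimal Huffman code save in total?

184

Fixed-length: 3 bits × 263 symbols = 789 bits.
Huffman merges:
merge be(35) and al(44): 79
merge ze(52) and th(56): 108
merge ga(76) and 79: 155
merge 108 and 155: 263
Huffman total = 79 + 108 + 155 + 263 = 605 bits.
Saving = 789 − 605 = 184 bits.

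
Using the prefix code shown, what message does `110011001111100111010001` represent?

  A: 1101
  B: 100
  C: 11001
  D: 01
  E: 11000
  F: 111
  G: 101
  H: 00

Read left to right; each codeword is recognised as soon as it completes (prefix code):
  11001→C | 100→B | 111→F | 11001→C | 1101→A | 00→H | 01→D
Decoded message: CBFCAHD

CBFCAHD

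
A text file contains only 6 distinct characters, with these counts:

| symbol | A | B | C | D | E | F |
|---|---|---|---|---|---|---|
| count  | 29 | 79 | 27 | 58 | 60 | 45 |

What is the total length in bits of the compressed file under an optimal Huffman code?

Merge the two smallest weights repeatedly:
combine C(27), A(29) → 56
combine F(45), 56 → 101
combine D(58), E(60) → 118
combine B(79), 101 → 180
combine 118, 180 → 298
Total encoded bits = sum of merged weights = 56 + 101 + 118 + 180 + 298 = 753.

753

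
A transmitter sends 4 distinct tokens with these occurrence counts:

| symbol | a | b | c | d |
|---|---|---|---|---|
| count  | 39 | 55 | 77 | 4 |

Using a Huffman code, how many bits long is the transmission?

316

Merge the two smallest weights repeatedly:
merge d(4) and a(39): 43
merge 43 and b(55): 98
merge c(77) and 98: 175
The encoded length is the sum of every internal node's weight: 43 + 98 + 175 = 316 bits.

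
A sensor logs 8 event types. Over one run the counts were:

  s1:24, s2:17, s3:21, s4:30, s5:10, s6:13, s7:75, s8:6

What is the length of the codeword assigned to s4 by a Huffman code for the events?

Huffman merges, smallest pair first:
merge s8(6) and s5(10): 16
merge s6(13) and 16: 29
merge s2(17) and s3(21): 38
merge s1(24) and 29: 53
merge s4(30) and 38: 68
merge 53 and 68: 121
merge s7(75) and 121: 196
s4 sits 3 levels below the root, so its codeword is 3 bits.

3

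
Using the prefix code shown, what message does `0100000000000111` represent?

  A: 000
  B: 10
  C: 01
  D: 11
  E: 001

Read left to right; each codeword is recognised as soon as it completes (prefix code):
  01→C | 000→A | 000→A | 000→A | 001→E | 11→D
Decoded message: CAAAED

CAAAED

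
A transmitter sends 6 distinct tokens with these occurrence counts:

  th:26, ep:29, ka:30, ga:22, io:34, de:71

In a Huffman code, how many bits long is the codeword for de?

Build the tree from the bottom:
merge ga(22) and th(26): 48
merge ep(29) and ka(30): 59
merge io(34) and 48: 82
merge 59 and de(71): 130
merge 82 and 130: 212
de sits 2 levels below the root, so its codeword is 2 bits.

2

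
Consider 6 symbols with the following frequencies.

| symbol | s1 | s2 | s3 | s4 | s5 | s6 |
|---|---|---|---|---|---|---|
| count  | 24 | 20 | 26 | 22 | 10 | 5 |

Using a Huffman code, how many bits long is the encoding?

Greedily combine the two least-frequent nodes:
combine s6(5), s5(10) → 15
combine 15, s2(20) → 35
combine s4(22), s1(24) → 46
combine s3(26), 35 → 61
combine 46, 61 → 107
Total encoded bits = sum of merged weights = 15 + 35 + 46 + 61 + 107 = 264.

264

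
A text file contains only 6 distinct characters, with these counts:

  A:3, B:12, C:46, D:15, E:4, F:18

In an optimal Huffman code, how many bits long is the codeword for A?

Repeatedly merge the two smallest:
A(3) + E(4) → 7
7 + B(12) → 19
D(15) + F(18) → 33
19 + 33 → 52
C(46) + 52 → 98
The subtree containing A is merged 4 times, so code length = 4.

4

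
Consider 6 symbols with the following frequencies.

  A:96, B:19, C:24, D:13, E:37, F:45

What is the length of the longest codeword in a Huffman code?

4

Merge the two lowest-weight nodes at each step:
D(13) + B(19) → 32
C(24) + 32 → 56
E(37) + F(45) → 82
56 + 82 → 138
A(96) + 138 → 234
Maximum depth reached is 4.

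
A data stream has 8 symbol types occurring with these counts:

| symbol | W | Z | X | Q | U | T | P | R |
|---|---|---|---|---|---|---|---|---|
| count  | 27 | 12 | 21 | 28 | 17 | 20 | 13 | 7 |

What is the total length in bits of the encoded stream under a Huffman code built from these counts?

426

Build the Huffman tree bottom-up:
combine R(7), Z(12) → 19
combine P(13), U(17) → 30
combine 19, T(20) → 39
combine X(21), W(27) → 48
combine Q(28), 30 → 58
combine 39, 48 → 87
combine 58, 87 → 145
Total encoded bits = sum of merged weights = 19 + 30 + 39 + 48 + 58 + 87 + 145 = 426.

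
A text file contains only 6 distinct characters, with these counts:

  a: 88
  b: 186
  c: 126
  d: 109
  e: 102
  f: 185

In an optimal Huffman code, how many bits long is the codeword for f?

Build the tree from the bottom:
combine a(88), e(102) → 190
combine d(109), c(126) → 235
combine f(185), b(186) → 371
combine 190, 235 → 425
combine 371, 425 → 796
f's leaf is at depth 2, giving a 2-bit codeword.

2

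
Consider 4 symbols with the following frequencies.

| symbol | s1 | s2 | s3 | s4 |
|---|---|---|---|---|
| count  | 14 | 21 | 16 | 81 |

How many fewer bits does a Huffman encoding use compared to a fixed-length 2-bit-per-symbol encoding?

Fixed-length: 2 bits × 132 symbols = 264 bits.
Huffman merges:
s1(14) + s3(16) → 30
s2(21) + 30 → 51
51 + s4(81) → 132
Huffman total = 30 + 51 + 132 = 213 bits.
Saving = 264 − 213 = 51 bits.

51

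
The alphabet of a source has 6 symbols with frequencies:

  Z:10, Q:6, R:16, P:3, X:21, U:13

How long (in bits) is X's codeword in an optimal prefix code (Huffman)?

2

Build the tree from the bottom:
merge P(3) and Q(6): 9
merge 9 and Z(10): 19
merge U(13) and R(16): 29
merge 19 and X(21): 40
merge 29 and 40: 69
X's leaf is at depth 2, giving a 2-bit codeword.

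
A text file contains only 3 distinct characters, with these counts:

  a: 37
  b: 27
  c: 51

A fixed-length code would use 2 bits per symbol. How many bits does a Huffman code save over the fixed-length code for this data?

51

Fixed-length: 2 bits × 115 symbols = 230 bits.
Huffman merges:
merge b(27) and a(37): 64
merge c(51) and 64: 115
Huffman total = 64 + 115 = 179 bits.
Saving = 230 − 179 = 51 bits.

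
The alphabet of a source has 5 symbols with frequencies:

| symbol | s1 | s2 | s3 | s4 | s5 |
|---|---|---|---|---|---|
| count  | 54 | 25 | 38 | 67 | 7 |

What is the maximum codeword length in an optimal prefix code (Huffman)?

3

Merge the two lowest-weight nodes at each step:
s5(7) + s2(25) → 32
32 + s3(38) → 70
s1(54) + s4(67) → 121
70 + 121 → 191
The rarest symbols sit at the bottom; the longest codeword is 3 bits.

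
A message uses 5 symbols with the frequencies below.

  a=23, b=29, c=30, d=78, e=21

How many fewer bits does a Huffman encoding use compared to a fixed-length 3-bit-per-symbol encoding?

Fixed-length: 3 bits × 181 symbols = 543 bits.
Huffman merges:
combine e(21), a(23) → 44
combine b(29), c(30) → 59
combine 44, 59 → 103
combine d(78), 103 → 181
Huffman total = 44 + 59 + 103 + 181 = 387 bits.
Saving = 543 − 387 = 156 bits.

156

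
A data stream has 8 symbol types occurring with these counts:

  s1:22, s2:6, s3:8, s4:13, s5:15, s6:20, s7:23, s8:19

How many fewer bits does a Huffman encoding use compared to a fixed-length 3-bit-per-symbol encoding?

Fixed-length: 3 bits × 126 symbols = 378 bits.
Huffman merges:
s2(6) + s3(8) → 14
s4(13) + 14 → 27
s5(15) + s8(19) → 34
s6(20) + s1(22) → 42
s7(23) + 27 → 50
34 + 42 → 76
50 + 76 → 126
Huffman total = 14 + 27 + 34 + 42 + 50 + 76 + 126 = 369 bits.
Saving = 378 − 369 = 9 bits.

9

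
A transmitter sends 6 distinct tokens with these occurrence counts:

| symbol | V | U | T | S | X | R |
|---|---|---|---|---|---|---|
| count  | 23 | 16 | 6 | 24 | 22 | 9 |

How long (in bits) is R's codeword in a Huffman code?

Huffman merges, smallest pair first:
T(6) + R(9) → 15
15 + U(16) → 31
X(22) + V(23) → 45
S(24) + 31 → 55
45 + 55 → 100
R's leaf is at depth 4, giving a 4-bit codeword.

4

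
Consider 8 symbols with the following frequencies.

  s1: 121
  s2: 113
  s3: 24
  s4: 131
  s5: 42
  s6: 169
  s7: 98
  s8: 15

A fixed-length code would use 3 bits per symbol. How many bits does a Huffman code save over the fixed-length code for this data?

Fixed-length: 3 bits × 713 symbols = 2139 bits.
Huffman merges:
s8(15) + s3(24) → 39
39 + s5(42) → 81
81 + s7(98) → 179
s2(113) + s1(121) → 234
s4(131) + s6(169) → 300
179 + 234 → 413
300 + 413 → 713
Huffman total = 39 + 81 + 179 + 234 + 300 + 413 + 713 = 1959 bits.
Saving = 2139 − 1959 = 180 bits.

180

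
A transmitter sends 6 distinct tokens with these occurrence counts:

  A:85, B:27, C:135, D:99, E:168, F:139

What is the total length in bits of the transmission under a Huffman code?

Build the Huffman tree bottom-up:
combine B(27), A(85) → 112
combine D(99), 112 → 211
combine C(135), F(139) → 274
combine E(168), 211 → 379
combine 274, 379 → 653
The encoded length is the sum of every internal node's weight: 112 + 211 + 274 + 379 + 653 = 1629 bits.

1629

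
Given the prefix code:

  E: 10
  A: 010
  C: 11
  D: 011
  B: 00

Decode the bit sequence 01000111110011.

ABCCED

Read left to right; each codeword is recognised as soon as it completes (prefix code):
  010→A | 00→B | 11→C | 11→C | 10→E | 011→D
Decoded message: ABCCED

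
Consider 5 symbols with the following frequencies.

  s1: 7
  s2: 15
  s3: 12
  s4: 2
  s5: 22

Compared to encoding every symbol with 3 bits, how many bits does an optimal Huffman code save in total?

Fixed-length: 3 bits × 58 symbols = 174 bits.
Huffman merges:
combine s4(2), s1(7) → 9
combine 9, s3(12) → 21
combine s2(15), 21 → 36
combine s5(22), 36 → 58
Huffman total = 9 + 21 + 36 + 58 = 124 bits.
Saving = 174 − 124 = 50 bits.

50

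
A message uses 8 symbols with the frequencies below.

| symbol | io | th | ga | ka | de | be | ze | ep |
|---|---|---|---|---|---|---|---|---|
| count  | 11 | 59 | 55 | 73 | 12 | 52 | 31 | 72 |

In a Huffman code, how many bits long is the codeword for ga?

3

Build the tree from the bottom:
merge io(11) and de(12): 23
merge 23 and ze(31): 54
merge be(52) and 54: 106
merge ga(55) and th(59): 114
merge ep(72) and ka(73): 145
merge 106 and 114: 220
merge 145 and 220: 365
The subtree containing ga is merged 3 times, so code length = 3.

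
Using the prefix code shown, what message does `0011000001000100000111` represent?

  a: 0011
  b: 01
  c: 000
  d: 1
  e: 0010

Read left to right; each codeword is recognised as soon as it completes (prefix code):
  0011→a | 000→c | 0010→e | 0010→e | 000→c | 01→b | 1→d | 1→d
Decoded message: aceecbdd

aceecbdd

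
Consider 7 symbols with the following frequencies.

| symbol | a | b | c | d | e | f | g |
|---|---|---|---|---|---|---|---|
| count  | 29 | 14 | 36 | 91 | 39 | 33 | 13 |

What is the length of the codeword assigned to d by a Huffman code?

Build the tree from the bottom:
merge g(13) and b(14): 27
merge 27 and a(29): 56
merge f(33) and c(36): 69
merge e(39) and 56: 95
merge 69 and d(91): 160
merge 95 and 160: 255
d sits 2 levels below the root, so its codeword is 2 bits.

2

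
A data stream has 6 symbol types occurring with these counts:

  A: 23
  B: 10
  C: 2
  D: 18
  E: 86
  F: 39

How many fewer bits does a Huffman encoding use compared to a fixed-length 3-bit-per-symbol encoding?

Fixed-length: 3 bits × 178 symbols = 534 bits.
Huffman merges:
merge C(2) and B(10): 12
merge 12 and D(18): 30
merge A(23) and 30: 53
merge F(39) and 53: 92
merge E(86) and 92: 178
Huffman total = 12 + 30 + 53 + 92 + 178 = 365 bits.
Saving = 534 − 365 = 169 bits.

169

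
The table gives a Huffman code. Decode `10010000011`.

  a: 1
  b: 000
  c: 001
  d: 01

Read left to right; each codeword is recognised as soon as it completes (prefix code):
  1→a | 001→c | 000→b | 001→c | 1→a
Decoded message: acbca

acbca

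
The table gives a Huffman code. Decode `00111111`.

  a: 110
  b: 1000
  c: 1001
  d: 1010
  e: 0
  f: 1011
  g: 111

Read left to right; each codeword is recognised as soon as it completes (prefix code):
  0→e | 0→e | 111→g | 111→g
Decoded message: eegg

eegg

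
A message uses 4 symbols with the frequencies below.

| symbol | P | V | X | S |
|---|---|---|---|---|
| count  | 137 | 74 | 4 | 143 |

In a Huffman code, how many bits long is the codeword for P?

2

Huffman merges, smallest pair first:
merge X(4) and V(74): 78
merge 78 and P(137): 215
merge S(143) and 215: 358
P's leaf is at depth 2, giving a 2-bit codeword.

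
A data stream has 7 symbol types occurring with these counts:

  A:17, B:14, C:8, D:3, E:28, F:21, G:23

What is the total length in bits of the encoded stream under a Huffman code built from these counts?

Merge the two smallest weights repeatedly:
merge D(3) and C(8): 11
merge 11 and B(14): 25
merge A(17) and F(21): 38
merge G(23) and 25: 48
merge E(28) and 38: 66
merge 48 and 66: 114
Each symbol's bit-cost is frequency × depth; summing gives 302 bits (equivalently 11 + 25 + 38 + 48 + 66 + 114).

302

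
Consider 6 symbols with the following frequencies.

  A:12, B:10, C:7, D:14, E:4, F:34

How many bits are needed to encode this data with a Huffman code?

186

Build the Huffman tree bottom-up:
combine E(4), C(7) → 11
combine B(10), 11 → 21
combine A(12), D(14) → 26
combine 21, 26 → 47
combine F(34), 47 → 81
Total encoded bits = sum of merged weights = 11 + 21 + 26 + 47 + 81 = 186.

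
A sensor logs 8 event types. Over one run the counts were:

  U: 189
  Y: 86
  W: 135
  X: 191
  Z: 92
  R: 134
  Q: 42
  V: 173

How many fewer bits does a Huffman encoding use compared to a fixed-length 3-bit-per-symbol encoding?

Fixed-length: 3 bits × 1042 symbols = 3126 bits.
Huffman merges:
combine Q(42), Y(86) → 128
combine Z(92), 128 → 220
combine R(134), W(135) → 269
combine V(173), U(189) → 362
combine X(191), 220 → 411
combine 269, 362 → 631
combine 411, 631 → 1042
Huffman total = 128 + 220 + 269 + 362 + 411 + 631 + 1042 = 3063 bits.
Saving = 3126 − 3063 = 63 bits.

63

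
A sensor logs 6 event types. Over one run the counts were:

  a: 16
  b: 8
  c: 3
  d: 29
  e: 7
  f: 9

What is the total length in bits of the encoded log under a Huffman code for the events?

168

Greedily combine the two least-frequent nodes:
merge c(3) and e(7): 10
merge b(8) and f(9): 17
merge 10 and a(16): 26
merge 17 and 26: 43
merge d(29) and 43: 72
The encoded length is the sum of every internal node's weight: 10 + 17 + 26 + 43 + 72 = 168 bits.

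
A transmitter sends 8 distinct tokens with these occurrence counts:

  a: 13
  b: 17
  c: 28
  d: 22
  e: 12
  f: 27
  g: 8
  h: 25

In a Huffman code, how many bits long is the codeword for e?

4

Repeatedly merge the two smallest:
g(8) + e(12) → 20
a(13) + b(17) → 30
20 + d(22) → 42
h(25) + f(27) → 52
c(28) + 30 → 58
42 + 52 → 94
58 + 94 → 152
e sits 4 levels below the root, so its codeword is 4 bits.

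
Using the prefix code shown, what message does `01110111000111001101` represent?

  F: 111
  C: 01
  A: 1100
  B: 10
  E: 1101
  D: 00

CEACAE

Read left to right; each codeword is recognised as soon as it completes (prefix code):
  01→C | 1101→E | 1100→A | 01→C | 1100→A | 1101→E
Decoded message: CEACAE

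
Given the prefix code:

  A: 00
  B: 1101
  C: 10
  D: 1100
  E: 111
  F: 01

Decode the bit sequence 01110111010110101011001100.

FBBFCCCDD

Read left to right; each codeword is recognised as soon as it completes (prefix code):
  01→F | 1101→B | 1101→B | 01→F | 10→C | 10→C | 10→C | 1100→D | 1100→D
Decoded message: FBBFCCCDD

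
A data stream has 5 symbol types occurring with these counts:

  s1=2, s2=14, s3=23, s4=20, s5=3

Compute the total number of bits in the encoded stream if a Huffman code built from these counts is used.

125

Merge the two smallest weights repeatedly:
combine s1(2), s5(3) → 5
combine 5, s2(14) → 19
combine 19, s4(20) → 39
combine s3(23), 39 → 62
Each symbol's bit-cost is frequency × depth; summing gives 125 bits (equivalently 5 + 19 + 39 + 62).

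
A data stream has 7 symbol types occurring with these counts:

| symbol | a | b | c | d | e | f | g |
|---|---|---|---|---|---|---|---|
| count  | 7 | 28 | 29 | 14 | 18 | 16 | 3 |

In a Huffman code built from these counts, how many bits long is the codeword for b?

Build the tree from the bottom:
merge g(3) and a(7): 10
merge 10 and d(14): 24
merge f(16) and e(18): 34
merge 24 and b(28): 52
merge c(29) and 34: 63
merge 52 and 63: 115
b's leaf is at depth 2, giving a 2-bit codeword.

2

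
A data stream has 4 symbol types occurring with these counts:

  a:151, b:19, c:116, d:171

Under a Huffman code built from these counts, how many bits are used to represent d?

1

Build the tree from the bottom:
merge b(19) and c(116): 135
merge 135 and a(151): 286
merge d(171) and 286: 457
d is merged only at the final step, so code length = 1.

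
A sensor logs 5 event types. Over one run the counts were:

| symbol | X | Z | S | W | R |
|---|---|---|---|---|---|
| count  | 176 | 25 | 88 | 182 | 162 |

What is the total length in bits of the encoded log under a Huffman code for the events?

Greedily combine the two least-frequent nodes:
combine Z(25), S(88) → 113
combine 113, R(162) → 275
combine X(176), W(182) → 358
combine 275, 358 → 633
The encoded length is the sum of every internal node's weight: 113 + 275 + 358 + 633 = 1379 bits.

1379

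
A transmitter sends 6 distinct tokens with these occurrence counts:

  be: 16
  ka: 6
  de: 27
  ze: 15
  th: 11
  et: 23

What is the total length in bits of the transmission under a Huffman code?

244

Merge the two smallest weights repeatedly:
ka(6) + th(11) → 17
ze(15) + be(16) → 31
17 + et(23) → 40
de(27) + 31 → 58
40 + 58 → 98
Each symbol's bit-cost is frequency × depth; summing gives 244 bits (equivalently 17 + 31 + 40 + 58 + 98).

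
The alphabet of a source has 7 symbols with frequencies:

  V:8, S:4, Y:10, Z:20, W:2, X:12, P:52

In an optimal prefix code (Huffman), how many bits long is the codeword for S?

Build the tree from the bottom:
combine W(2), S(4) → 6
combine 6, V(8) → 14
combine Y(10), X(12) → 22
combine 14, Z(20) → 34
combine 22, 34 → 56
combine P(52), 56 → 108
S's leaf is at depth 5, giving a 5-bit codeword.

5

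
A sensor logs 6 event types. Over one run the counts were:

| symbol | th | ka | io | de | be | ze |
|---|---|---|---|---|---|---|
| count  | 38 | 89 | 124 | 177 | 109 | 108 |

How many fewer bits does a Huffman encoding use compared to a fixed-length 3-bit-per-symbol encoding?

Fixed-length: 3 bits × 645 symbols = 1935 bits.
Huffman merges:
th(38) + ka(89) → 127
ze(108) + be(109) → 217
io(124) + 127 → 251
de(177) + 217 → 394
251 + 394 → 645
Huffman total = 127 + 217 + 251 + 394 + 645 = 1634 bits.
Saving = 1935 − 1634 = 301 bits.

301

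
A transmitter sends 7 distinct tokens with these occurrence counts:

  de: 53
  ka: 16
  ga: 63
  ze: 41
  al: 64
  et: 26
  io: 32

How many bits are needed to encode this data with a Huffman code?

800

Build the Huffman tree bottom-up:
merge ka(16) and et(26): 42
merge io(32) and ze(41): 73
merge 42 and de(53): 95
merge ga(63) and al(64): 127
merge 73 and 95: 168
merge 127 and 168: 295
Each symbol's bit-cost is frequency × depth; summing gives 800 bits (equivalently 42 + 73 + 95 + 127 + 168 + 295).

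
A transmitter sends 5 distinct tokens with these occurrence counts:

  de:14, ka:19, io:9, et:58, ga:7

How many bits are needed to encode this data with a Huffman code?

202

Build the Huffman tree bottom-up:
merge ga(7) and io(9): 16
merge de(14) and 16: 30
merge ka(19) and 30: 49
merge 49 and et(58): 107
Total encoded bits = sum of merged weights = 16 + 30 + 49 + 107 = 202.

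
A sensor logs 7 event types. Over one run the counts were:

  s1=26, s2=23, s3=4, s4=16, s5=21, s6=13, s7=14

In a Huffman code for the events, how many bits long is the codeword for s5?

Build the tree from the bottom:
merge s3(4) and s6(13): 17
merge s7(14) and s4(16): 30
merge 17 and s5(21): 38
merge s2(23) and s1(26): 49
merge 30 and 38: 68
merge 49 and 68: 117
s5 sits 3 levels below the root, so its codeword is 3 bits.

3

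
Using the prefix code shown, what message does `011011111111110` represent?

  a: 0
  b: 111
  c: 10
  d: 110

adbbbc

Read left to right; each codeword is recognised as soon as it completes (prefix code):
  0→a | 110→d | 111→b | 111→b | 111→b | 10→c
Decoded message: adbbbc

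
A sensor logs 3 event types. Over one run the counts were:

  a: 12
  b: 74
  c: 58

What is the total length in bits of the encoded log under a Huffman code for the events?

Merge the two smallest weights repeatedly:
combine a(12), c(58) → 70
combine 70, b(74) → 144
Total encoded bits = sum of merged weights = 70 + 144 = 214.

214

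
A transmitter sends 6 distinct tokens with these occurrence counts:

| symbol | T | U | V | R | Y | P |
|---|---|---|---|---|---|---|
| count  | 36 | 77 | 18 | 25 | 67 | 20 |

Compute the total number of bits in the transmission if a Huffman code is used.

Build the Huffman tree bottom-up:
V(18) + P(20) → 38
R(25) + T(36) → 61
38 + 61 → 99
Y(67) + U(77) → 144
99 + 144 → 243
Each symbol's bit-cost is frequency × depth; summing gives 585 bits (equivalently 38 + 61 + 99 + 144 + 243).

585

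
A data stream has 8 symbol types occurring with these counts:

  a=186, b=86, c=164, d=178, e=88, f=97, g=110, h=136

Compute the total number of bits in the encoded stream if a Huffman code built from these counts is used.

3123

Greedily combine the two least-frequent nodes:
merge b(86) and e(88): 174
merge f(97) and g(110): 207
merge h(136) and c(164): 300
merge 174 and d(178): 352
merge a(186) and 207: 393
merge 300 and 352: 652
merge 393 and 652: 1045
Total encoded bits = sum of merged weights = 174 + 207 + 300 + 352 + 393 + 652 + 1045 = 3123.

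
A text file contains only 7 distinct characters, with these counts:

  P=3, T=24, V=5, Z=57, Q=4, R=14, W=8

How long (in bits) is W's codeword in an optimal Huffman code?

4

Huffman merges, smallest pair first:
combine P(3), Q(4) → 7
combine V(5), 7 → 12
combine W(8), 12 → 20
combine R(14), 20 → 34
combine T(24), 34 → 58
combine Z(57), 58 → 115
The subtree containing W is merged 4 times, so code length = 4.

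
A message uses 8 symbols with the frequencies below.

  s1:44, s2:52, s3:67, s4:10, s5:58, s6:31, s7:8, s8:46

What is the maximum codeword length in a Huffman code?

5

Merge the two lowest-weight nodes at each step:
combine s7(8), s4(10) → 18
combine 18, s6(31) → 49
combine s1(44), s8(46) → 90
combine 49, s2(52) → 101
combine s5(58), s3(67) → 125
combine 90, 101 → 191
combine 125, 191 → 316
The rarest symbols sit at the bottom; the longest codeword is 5 bits.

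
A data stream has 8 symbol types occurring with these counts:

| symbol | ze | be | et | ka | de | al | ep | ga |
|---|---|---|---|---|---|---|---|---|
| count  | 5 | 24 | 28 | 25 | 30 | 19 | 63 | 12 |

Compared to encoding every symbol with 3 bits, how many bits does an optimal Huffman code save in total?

46

Fixed-length: 3 bits × 206 symbols = 618 bits.
Huffman merges:
ze(5) + ga(12) → 17
17 + al(19) → 36
be(24) + ka(25) → 49
et(28) + de(30) → 58
36 + 49 → 85
58 + ep(63) → 121
85 + 121 → 206
Huffman total = 17 + 36 + 49 + 58 + 85 + 121 + 206 = 572 bits.
Saving = 618 − 572 = 46 bits.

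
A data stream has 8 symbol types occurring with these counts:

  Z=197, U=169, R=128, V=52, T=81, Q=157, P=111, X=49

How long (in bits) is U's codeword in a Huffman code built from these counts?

3

Huffman merges, smallest pair first:
X(49) + V(52) → 101
T(81) + 101 → 182
P(111) + R(128) → 239
Q(157) + U(169) → 326
182 + Z(197) → 379
239 + 326 → 565
379 + 565 → 944
The subtree containing U is merged 3 times, so code length = 3.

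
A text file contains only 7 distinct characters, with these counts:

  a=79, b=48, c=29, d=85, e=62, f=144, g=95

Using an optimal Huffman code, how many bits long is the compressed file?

Merge the two smallest weights repeatedly:
c(29) + b(48) → 77
e(62) + 77 → 139
a(79) + d(85) → 164
g(95) + 139 → 234
f(144) + 164 → 308
234 + 308 → 542
The encoded length is the sum of every internal node's weight: 77 + 139 + 164 + 234 + 308 + 542 = 1464 bits.

1464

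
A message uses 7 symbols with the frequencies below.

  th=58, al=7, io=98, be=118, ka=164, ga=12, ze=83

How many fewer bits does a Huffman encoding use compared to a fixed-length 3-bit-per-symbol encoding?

Fixed-length: 3 bits × 540 symbols = 1620 bits.
Huffman merges:
merge al(7) and ga(12): 19
merge 19 and th(58): 77
merge 77 and ze(83): 160
merge io(98) and be(118): 216
merge 160 and ka(164): 324
merge 216 and 324: 540
Huffman total = 19 + 77 + 160 + 216 + 324 + 540 = 1336 bits.
Saving = 1620 − 1336 = 284 bits.

284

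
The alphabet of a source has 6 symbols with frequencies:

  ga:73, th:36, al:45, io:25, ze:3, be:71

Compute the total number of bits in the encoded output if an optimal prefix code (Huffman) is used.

Greedily combine the two least-frequent nodes:
merge ze(3) and io(25): 28
merge 28 and th(36): 64
merge al(45) and 64: 109
merge be(71) and ga(73): 144
merge 109 and 144: 253
Total encoded bits = sum of merged weights = 28 + 64 + 109 + 144 + 253 = 598.

598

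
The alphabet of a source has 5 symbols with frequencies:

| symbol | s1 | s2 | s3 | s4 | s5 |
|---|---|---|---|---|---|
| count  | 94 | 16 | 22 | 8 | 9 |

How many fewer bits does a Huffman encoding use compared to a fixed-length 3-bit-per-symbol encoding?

193

Fixed-length: 3 bits × 149 symbols = 447 bits.
Huffman merges:
combine s4(8), s5(9) → 17
combine s2(16), 17 → 33
combine s3(22), 33 → 55
combine 55, s1(94) → 149
Huffman total = 17 + 33 + 55 + 149 = 254 bits.
Saving = 447 − 254 = 193 bits.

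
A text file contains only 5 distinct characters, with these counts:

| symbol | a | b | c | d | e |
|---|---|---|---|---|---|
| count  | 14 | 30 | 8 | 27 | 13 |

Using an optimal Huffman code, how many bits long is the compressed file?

205

Build the Huffman tree bottom-up:
c(8) + e(13) → 21
a(14) + 21 → 35
d(27) + b(30) → 57
35 + 57 → 92
Total encoded bits = sum of merged weights = 21 + 35 + 57 + 92 = 205.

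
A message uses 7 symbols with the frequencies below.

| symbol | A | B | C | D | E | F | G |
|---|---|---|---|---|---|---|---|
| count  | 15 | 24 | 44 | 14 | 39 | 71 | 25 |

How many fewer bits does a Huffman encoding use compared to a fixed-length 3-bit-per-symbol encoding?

Fixed-length: 3 bits × 232 symbols = 696 bits.
Huffman merges:
merge D(14) and A(15): 29
merge B(24) and G(25): 49
merge 29 and E(39): 68
merge C(44) and 49: 93
merge 68 and F(71): 139
merge 93 and 139: 232
Huffman total = 29 + 49 + 68 + 93 + 139 + 232 = 610 bits.
Saving = 696 − 610 = 86 bits.

86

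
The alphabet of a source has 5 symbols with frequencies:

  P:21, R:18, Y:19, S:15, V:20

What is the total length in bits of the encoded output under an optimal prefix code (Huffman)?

Merge the two smallest weights repeatedly:
S(15) + R(18) → 33
Y(19) + V(20) → 39
P(21) + 33 → 54
39 + 54 → 93
Each symbol's bit-cost is frequency × depth; summing gives 219 bits (equivalently 33 + 39 + 54 + 93).

219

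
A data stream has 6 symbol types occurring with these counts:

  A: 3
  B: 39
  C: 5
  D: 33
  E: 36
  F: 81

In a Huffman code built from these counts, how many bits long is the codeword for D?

Huffman merges, smallest pair first:
combine A(3), C(5) → 8
combine 8, D(33) → 41
combine E(36), B(39) → 75
combine 41, 75 → 116
combine F(81), 116 → 197
The subtree containing D is merged 3 times, so code length = 3.

3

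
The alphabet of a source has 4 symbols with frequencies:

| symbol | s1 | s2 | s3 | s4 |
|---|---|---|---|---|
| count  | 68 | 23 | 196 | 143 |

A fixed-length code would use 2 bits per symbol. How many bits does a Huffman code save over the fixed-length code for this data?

105

Fixed-length: 2 bits × 430 symbols = 860 bits.
Huffman merges:
merge s2(23) and s1(68): 91
merge 91 and s4(143): 234
merge s3(196) and 234: 430
Huffman total = 91 + 234 + 430 = 755 bits.
Saving = 860 − 755 = 105 bits.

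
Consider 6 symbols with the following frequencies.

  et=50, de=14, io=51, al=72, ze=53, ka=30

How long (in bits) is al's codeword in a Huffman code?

2

Huffman merges, smallest pair first:
merge de(14) and ka(30): 44
merge 44 and et(50): 94
merge io(51) and ze(53): 104
merge al(72) and 94: 166
merge 104 and 166: 270
al sits 2 levels below the root, so its codeword is 2 bits.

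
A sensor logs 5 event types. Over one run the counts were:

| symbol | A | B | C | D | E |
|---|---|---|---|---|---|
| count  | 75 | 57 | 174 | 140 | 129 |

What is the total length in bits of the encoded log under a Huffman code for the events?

1282

Build the Huffman tree bottom-up:
merge B(57) and A(75): 132
merge E(129) and 132: 261
merge D(140) and C(174): 314
merge 261 and 314: 575
Each symbol's bit-cost is frequency × depth; summing gives 1282 bits (equivalently 132 + 261 + 314 + 575).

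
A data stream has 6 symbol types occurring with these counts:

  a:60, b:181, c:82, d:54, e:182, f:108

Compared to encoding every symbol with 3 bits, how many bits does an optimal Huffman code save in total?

363

Fixed-length: 3 bits × 667 symbols = 2001 bits.
Huffman merges:
combine d(54), a(60) → 114
combine c(82), f(108) → 190
combine 114, b(181) → 295
combine e(182), 190 → 372
combine 295, 372 → 667
Huffman total = 114 + 190 + 295 + 372 + 667 = 1638 bits.
Saving = 2001 − 1638 = 363 bits.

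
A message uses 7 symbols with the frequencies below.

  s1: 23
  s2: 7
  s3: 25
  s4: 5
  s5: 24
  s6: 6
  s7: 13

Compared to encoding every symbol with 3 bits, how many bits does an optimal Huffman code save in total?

43

Fixed-length: 3 bits × 103 symbols = 309 bits.
Huffman merges:
merge s4(5) and s6(6): 11
merge s2(7) and 11: 18
merge s7(13) and 18: 31
merge s1(23) and s5(24): 47
merge s3(25) and 31: 56
merge 47 and 56: 103
Huffman total = 11 + 18 + 31 + 47 + 56 + 103 = 266 bits.
Saving = 309 − 266 = 43 bits.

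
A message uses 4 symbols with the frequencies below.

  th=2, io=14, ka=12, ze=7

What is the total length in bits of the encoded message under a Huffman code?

65

Merge the two smallest weights repeatedly:
combine th(2), ze(7) → 9
combine 9, ka(12) → 21
combine io(14), 21 → 35
Total encoded bits = sum of merged weights = 9 + 21 + 35 = 65.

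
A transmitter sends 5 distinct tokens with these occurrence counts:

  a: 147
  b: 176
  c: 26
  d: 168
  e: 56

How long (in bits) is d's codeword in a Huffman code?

Repeatedly merge the two smallest:
c(26) + e(56) → 82
82 + a(147) → 229
d(168) + b(176) → 344
229 + 344 → 573
d sits 2 levels below the root, so its codeword is 2 bits.

2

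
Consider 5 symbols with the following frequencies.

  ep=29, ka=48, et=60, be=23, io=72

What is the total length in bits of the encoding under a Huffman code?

516

Merge the two smallest weights repeatedly:
be(23) + ep(29) → 52
ka(48) + 52 → 100
et(60) + io(72) → 132
100 + 132 → 232
Total encoded bits = sum of merged weights = 52 + 100 + 132 + 232 = 516.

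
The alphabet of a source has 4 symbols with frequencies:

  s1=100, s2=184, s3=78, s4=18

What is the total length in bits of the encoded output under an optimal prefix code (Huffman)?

Greedily combine the two least-frequent nodes:
merge s4(18) and s3(78): 96
merge 96 and s1(100): 196
merge s2(184) and 196: 380
Total encoded bits = sum of merged weights = 96 + 196 + 380 = 672.

672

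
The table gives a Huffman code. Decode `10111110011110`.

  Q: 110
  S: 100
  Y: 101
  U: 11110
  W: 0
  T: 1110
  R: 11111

Read left to right; each codeword is recognised as soon as it completes (prefix code):
  101→Y | 11110→U | 0→W | 11110→U
Decoded message: YUWU

YUWU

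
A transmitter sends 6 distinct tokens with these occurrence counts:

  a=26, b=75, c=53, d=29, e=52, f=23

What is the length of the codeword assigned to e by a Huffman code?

Repeatedly merge the two smallest:
merge f(23) and a(26): 49
merge d(29) and 49: 78
merge e(52) and c(53): 105
merge b(75) and 78: 153
merge 105 and 153: 258
The subtree containing e is merged 2 times, so code length = 2.

2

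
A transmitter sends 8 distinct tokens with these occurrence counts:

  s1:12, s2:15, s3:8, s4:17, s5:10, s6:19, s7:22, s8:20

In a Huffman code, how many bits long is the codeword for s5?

Build the tree from the bottom:
s3(8) + s5(10) → 18
s1(12) + s2(15) → 27
s4(17) + 18 → 35
s6(19) + s8(20) → 39
s7(22) + 27 → 49
35 + 39 → 74
49 + 74 → 123
The subtree containing s5 is merged 4 times, so code length = 4.

4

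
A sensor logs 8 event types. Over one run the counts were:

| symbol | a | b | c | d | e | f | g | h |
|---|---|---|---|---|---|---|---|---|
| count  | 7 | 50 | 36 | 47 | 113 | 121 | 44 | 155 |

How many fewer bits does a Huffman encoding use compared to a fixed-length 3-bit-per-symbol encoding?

Fixed-length: 3 bits × 573 symbols = 1719 bits.
Huffman merges:
a(7) + c(36) → 43
43 + g(44) → 87
d(47) + b(50) → 97
87 + 97 → 184
e(113) + f(121) → 234
h(155) + 184 → 339
234 + 339 → 573
Huffman total = 43 + 87 + 97 + 184 + 234 + 339 + 573 = 1557 bits.
Saving = 1719 − 1557 = 162 bits.

162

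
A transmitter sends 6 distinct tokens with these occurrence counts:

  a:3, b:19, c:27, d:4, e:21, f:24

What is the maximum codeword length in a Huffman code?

Merge the two lowest-weight nodes at each step:
a(3) + d(4) → 7
7 + b(19) → 26
e(21) + f(24) → 45
26 + c(27) → 53
45 + 53 → 98
Maximum depth reached is 4.

4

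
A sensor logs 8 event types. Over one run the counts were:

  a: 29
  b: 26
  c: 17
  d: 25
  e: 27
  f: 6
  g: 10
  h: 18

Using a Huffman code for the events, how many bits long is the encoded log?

Merge the two smallest weights repeatedly:
combine f(6), g(10) → 16
combine 16, c(17) → 33
combine h(18), d(25) → 43
combine b(26), e(27) → 53
combine a(29), 33 → 62
combine 43, 53 → 96
combine 62, 96 → 158
Each symbol's bit-cost is frequency × depth; summing gives 461 bits (equivalently 16 + 33 + 43 + 53 + 62 + 96 + 158).

461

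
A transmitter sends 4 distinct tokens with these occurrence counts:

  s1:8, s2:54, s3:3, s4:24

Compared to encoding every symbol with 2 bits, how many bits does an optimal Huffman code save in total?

Fixed-length: 2 bits × 89 symbols = 178 bits.
Huffman merges:
combine s3(3), s1(8) → 11
combine 11, s4(24) → 35
combine 35, s2(54) → 89
Huffman total = 11 + 35 + 89 = 135 bits.
Saving = 178 − 135 = 43 bits.

43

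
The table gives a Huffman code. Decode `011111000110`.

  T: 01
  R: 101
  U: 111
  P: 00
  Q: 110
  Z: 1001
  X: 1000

Read left to right; each codeword is recognised as soon as it completes (prefix code):
  01→T | 111→U | 1000→X | 110→Q
Decoded message: TUXQ

TUXQ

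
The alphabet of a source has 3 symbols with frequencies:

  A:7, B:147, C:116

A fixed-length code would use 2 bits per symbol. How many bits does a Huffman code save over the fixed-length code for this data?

147

Fixed-length: 2 bits × 270 symbols = 540 bits.
Huffman merges:
merge A(7) and C(116): 123
merge 123 and B(147): 270
Huffman total = 123 + 270 = 393 bits.
Saving = 540 − 393 = 147 bits.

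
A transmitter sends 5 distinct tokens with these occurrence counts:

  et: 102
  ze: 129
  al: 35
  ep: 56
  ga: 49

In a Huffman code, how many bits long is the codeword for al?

3

Build the tree from the bottom:
al(35) + ga(49) → 84
ep(56) + 84 → 140
et(102) + ze(129) → 231
140 + 231 → 371
al sits 3 levels below the root, so its codeword is 3 bits.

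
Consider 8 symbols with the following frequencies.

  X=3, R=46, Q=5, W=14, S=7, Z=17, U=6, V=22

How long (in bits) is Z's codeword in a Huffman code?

3

Huffman merges, smallest pair first:
combine X(3), Q(5) → 8
combine U(6), S(7) → 13
combine 8, 13 → 21
combine W(14), Z(17) → 31
combine 21, V(22) → 43
combine 31, 43 → 74
combine R(46), 74 → 120
The subtree containing Z is merged 3 times, so code length = 3.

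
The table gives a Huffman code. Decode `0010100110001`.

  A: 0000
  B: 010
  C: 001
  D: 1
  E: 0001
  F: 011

CBFE

Read left to right; each codeword is recognised as soon as it completes (prefix code):
  001→C | 010→B | 011→F | 0001→E
Decoded message: CBFE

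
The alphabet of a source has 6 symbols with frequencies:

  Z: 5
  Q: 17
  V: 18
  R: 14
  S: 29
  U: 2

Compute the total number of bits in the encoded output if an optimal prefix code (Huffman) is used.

198

Merge the two smallest weights repeatedly:
combine U(2), Z(5) → 7
combine 7, R(14) → 21
combine Q(17), V(18) → 35
combine 21, S(29) → 50
combine 35, 50 → 85
Total encoded bits = sum of merged weights = 7 + 21 + 35 + 50 + 85 = 198.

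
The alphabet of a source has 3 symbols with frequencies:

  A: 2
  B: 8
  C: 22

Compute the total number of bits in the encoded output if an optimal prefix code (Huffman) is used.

42

Build the Huffman tree bottom-up:
combine A(2), B(8) → 10
combine 10, C(22) → 32
Each symbol's bit-cost is frequency × depth; summing gives 42 bits (equivalently 10 + 32).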